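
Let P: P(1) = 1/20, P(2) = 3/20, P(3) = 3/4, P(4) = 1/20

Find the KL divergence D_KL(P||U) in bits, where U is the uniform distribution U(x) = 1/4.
0.8460 bits

U(i) = 1/4 for all i

D_KL(P||U) = Σ P(x) log₂(P(x) / (1/4))
           = Σ P(x) log₂(P(x)) + log₂(4)
           = log₂(4) - H(P)

H(P) = -Σ P(x) log₂(P(x)):
  -P(1)·log₂(P(1)) = -(1/20)·log₂(1/20) = 0.21610
  -P(2)·log₂(P(2)) = -(3/20)·log₂(3/20) = 0.41054
  -P(3)·log₂(P(3)) = -(3/4)·log₂(3/4) = 0.31128
  -P(4)·log₂(P(4)) = -(1/20)·log₂(1/20) = 0.21610
H(P) = 0.21610 + 0.41054 + 0.31128 + 0.21610 = 1.15402 bits

log₂(4) = 2.00000 bits

D_KL(P||U) = 2.00000 - 1.15402 = 0.84598 ≈ 0.8460 bits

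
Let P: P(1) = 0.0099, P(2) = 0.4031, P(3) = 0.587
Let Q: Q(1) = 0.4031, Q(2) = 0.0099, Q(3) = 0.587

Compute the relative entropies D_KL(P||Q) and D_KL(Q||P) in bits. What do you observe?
D_KL(P||Q) = 2.1027 bits, D_KL(Q||P) = 2.1027 bits. The two directions give the same value here, because Q is a self-inverse relabeling of P; in general KL divergence is asymmetric.

D_KL(P||Q) = Σ P(x) log₂(P(x)/Q(x))

Computing term by term:
  P(1)·log₂(P(1)/Q(1)) = 0.0099·log₂(0.0099/0.4031) = -0.05294
  P(2)·log₂(P(2)/Q(2)) = 0.4031·log₂(0.4031/0.0099) = 2.15560
  P(3)·log₂(P(3)/Q(3)) = 0.587·log₂(0.587/0.587) = 0.00000

D_KL(P||Q) = -0.05294 + 2.15560 + 0.00000 = 2.10266 ≈ 2.1027 bits

D_KL(Q||P) = Σ Q(x) log₂(Q(x)/P(x))

Computing term by term:
  Q(1)·log₂(Q(1)/P(1)) = 0.4031·log₂(0.4031/0.0099) = 2.15560
  Q(2)·log₂(Q(2)/P(2)) = 0.0099·log₂(0.0099/0.4031) = -0.05294
  Q(3)·log₂(Q(3)/P(3)) = 0.587·log₂(0.587/0.587) = 0.00000

D_KL(Q||P) = 2.15560 - 0.05294 + 0.00000 = 2.10266 ≈ 2.1027 bits

These ARE equal here. Q is P with outcomes relabeled (Q(1) = P(2), Q(2) = P(1)) by a relabeling that is its own inverse, so the two sums contain exactly the same terms in a different order. This is a special case — KL divergence is not symmetric in general: D_KL(P||Q) ≠ D_KL(Q||P) for most P, Q.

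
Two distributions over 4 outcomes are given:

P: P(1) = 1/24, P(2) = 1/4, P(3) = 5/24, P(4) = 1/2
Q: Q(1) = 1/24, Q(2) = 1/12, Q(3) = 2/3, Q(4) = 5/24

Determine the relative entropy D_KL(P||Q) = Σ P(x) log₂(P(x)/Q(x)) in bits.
0.6782 bits

D_KL(P||Q) = Σ P(x) log₂(P(x)/Q(x))

Computing term by term:
  P(1)·log₂(P(1)/Q(1)) = (1/24)·log₂((1/24)/(1/24)) = 0.00000
  P(2)·log₂(P(2)/Q(2)) = (1/4)·log₂((1/4)/(1/12)) = 0.39624
  P(3)·log₂(P(3)/Q(3)) = (5/24)·log₂((5/24)/(2/3)) = -0.34960
  P(4)·log₂(P(4)/Q(4)) = (1/2)·log₂((1/2)/(5/24)) = 0.63152

D_KL(P||Q) = 0.00000 + 0.39624 - 0.34960 + 0.63152 = 0.67816 ≈ 0.6782 bits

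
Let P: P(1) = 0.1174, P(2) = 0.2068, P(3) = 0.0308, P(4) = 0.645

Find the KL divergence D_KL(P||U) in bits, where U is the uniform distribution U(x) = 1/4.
0.6043 bits

U(i) = 1/4 for all i

D_KL(P||U) = Σ P(x) log₂(P(x) / (1/4))
           = Σ P(x) log₂(P(x)) + log₂(4)
           = log₂(4) - H(P)

H(P) = -Σ P(x) log₂(P(x)):
  -P(1)·log₂(P(1)) = -(0.1174)·log₂(0.1174) = 0.36282
  -P(2)·log₂(P(2)) = -(0.2068)·log₂(0.2068) = 0.47020
  -P(3)·log₂(P(3)) = -(0.0308)·log₂(0.0308) = 0.15464
  -P(4)·log₂(P(4)) = -(0.645)·log₂(0.645) = 0.40805
H(P) = 0.36282 + 0.47020 + 0.15464 + 0.40805 = 1.39571 bits

log₂(4) = 2.00000 bits

D_KL(P||U) = 2.00000 - 1.39571 = 0.60429 ≈ 0.6043 bits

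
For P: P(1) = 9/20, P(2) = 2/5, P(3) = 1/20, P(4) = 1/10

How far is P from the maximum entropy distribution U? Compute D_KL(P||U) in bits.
0.4045 bits

U(i) = 1/4 for all i

D_KL(P||U) = Σ P(x) log₂(P(x) / (1/4))
           = Σ P(x) log₂(P(x)) + log₂(4)
           = log₂(4) - H(P)

H(P) = -Σ P(x) log₂(P(x)):
  -P(1)·log₂(P(1)) = -(9/20)·log₂(9/20) = 0.51840
  -P(2)·log₂(P(2)) = -(2/5)·log₂(2/5) = 0.52877
  -P(3)·log₂(P(3)) = -(1/20)·log₂(1/20) = 0.21610
  -P(4)·log₂(P(4)) = -(1/10)·log₂(1/10) = 0.33219
H(P) = 0.51840 + 0.52877 + 0.21610 + 0.33219 = 1.59546 bits

log₂(4) = 2.00000 bits

D_KL(P||U) = 2.00000 - 1.59546 = 0.40454 ≈ 0.4045 bits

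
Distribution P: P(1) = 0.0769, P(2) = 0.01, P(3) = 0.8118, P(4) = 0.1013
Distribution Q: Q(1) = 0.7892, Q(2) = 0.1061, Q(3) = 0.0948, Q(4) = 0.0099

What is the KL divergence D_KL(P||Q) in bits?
2.5626 bits

D_KL(P||Q) = Σ P(x) log₂(P(x)/Q(x))

Computing term by term:
  P(1)·log₂(P(1)/Q(1)) = 0.0769·log₂(0.0769/0.7892) = -0.25833
  P(2)·log₂(P(2)/Q(2)) = 0.01·log₂(0.01/0.1061) = -0.03407
  P(3)·log₂(P(3)/Q(3)) = 0.8118·log₂(0.8118/0.0948) = 2.51509
  P(4)·log₂(P(4)/Q(4)) = 0.1013·log₂(0.1013/0.0099) = 0.33987

D_KL(P||Q) = -0.25833 - 0.03407 + 2.51509 + 0.33987 = 2.56256 ≈ 2.5626 bits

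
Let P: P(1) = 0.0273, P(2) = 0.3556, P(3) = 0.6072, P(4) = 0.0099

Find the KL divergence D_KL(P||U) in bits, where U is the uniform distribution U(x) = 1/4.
0.8248 bits

U(i) = 1/4 for all i

D_KL(P||U) = Σ P(x) log₂(P(x) / (1/4))
           = Σ P(x) log₂(P(x)) + log₂(4)
           = log₂(4) - H(P)

H(P) = -Σ P(x) log₂(P(x)):
  -P(1)·log₂(P(1)) = -(0.0273)·log₂(0.0273) = 0.14182
  -P(2)·log₂(P(2)) = -(0.3556)·log₂(0.3556) = 0.53044
  -P(3)·log₂(P(3)) = -(0.6072)·log₂(0.6072) = 0.43704
  -P(4)·log₂(P(4)) = -(0.0099)·log₂(0.0099) = 0.06592
H(P) = 0.14182 + 0.53044 + 0.43704 + 0.06592 = 1.17522 bits

log₂(4) = 2.00000 bits

D_KL(P||U) = 2.00000 - 1.17522 = 0.82478 ≈ 0.8248 bits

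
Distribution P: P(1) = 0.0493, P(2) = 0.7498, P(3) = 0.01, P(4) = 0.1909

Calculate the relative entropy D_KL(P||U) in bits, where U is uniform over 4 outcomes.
0.9519 bits

U(i) = 1/4 for all i

D_KL(P||U) = Σ P(x) log₂(P(x) / (1/4))
           = Σ P(x) log₂(P(x)) + log₂(4)
           = log₂(4) - H(P)

H(P) = -Σ P(x) log₂(P(x)):
  -P(1)·log₂(P(1)) = -(0.0493)·log₂(0.0493) = 0.21407
  -P(2)·log₂(P(2)) = -(0.7498)·log₂(0.7498) = 0.31148
  -P(3)·log₂(P(3)) = -(0.01)·log₂(0.01) = 0.06644
  -P(4)·log₂(P(4)) = -(0.1909)·log₂(0.1909) = 0.45608
H(P) = 0.21407 + 0.31148 + 0.06644 + 0.45608 = 1.04807 bits

log₂(4) = 2.00000 bits

D_KL(P||U) = 2.00000 - 1.04807 = 0.95193 ≈ 0.9519 bits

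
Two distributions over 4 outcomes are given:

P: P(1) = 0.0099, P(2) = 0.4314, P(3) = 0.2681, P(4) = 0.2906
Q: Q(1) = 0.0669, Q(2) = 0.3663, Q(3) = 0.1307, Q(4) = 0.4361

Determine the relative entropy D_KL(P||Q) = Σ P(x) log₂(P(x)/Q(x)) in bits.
0.1822 bits

D_KL(P||Q) = Σ P(x) log₂(P(x)/Q(x))

Computing term by term:
  P(1)·log₂(P(1)/Q(1)) = 0.0099·log₂(0.0099/0.0669) = -0.02729
  P(2)·log₂(P(2)/Q(2)) = 0.4314·log₂(0.4314/0.3663) = 0.10181
  P(3)·log₂(P(3)/Q(3)) = 0.2681·log₂(0.2681/0.1307) = 0.27789
  P(4)·log₂(P(4)/Q(4)) = 0.2906·log₂(0.2906/0.4361) = -0.17018

D_KL(P||Q) = -0.02729 + 0.10181 + 0.27789 - 0.17018 = 0.18223 ≈ 0.1822 bits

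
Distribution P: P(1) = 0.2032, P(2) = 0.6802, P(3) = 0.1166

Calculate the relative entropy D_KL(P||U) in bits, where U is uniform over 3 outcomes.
0.3781 bits

U(i) = 1/3 for all i

D_KL(P||U) = Σ P(x) log₂(P(x) / (1/3))
           = Σ P(x) log₂(P(x)) + log₂(3)
           = log₂(3) - H(P)

H(P) = -Σ P(x) log₂(P(x)):
  -P(1)·log₂(P(1)) = -(0.2032)·log₂(0.2032) = 0.46716
  -P(2)·log₂(P(2)) = -(0.6802)·log₂(0.6802) = 0.37817
  -P(3)·log₂(P(3)) = -(0.1166)·log₂(0.1166) = 0.36150
H(P) = 0.46716 + 0.37817 + 0.36150 = 1.20683 bits

log₂(3) = 1.58496 bits

D_KL(P||U) = 1.58496 - 1.20683 = 0.37813 ≈ 0.3781 bits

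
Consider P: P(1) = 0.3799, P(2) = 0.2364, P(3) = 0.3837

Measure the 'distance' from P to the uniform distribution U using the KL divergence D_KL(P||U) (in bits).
0.0324 bits

U(i) = 1/3 for all i

D_KL(P||U) = Σ P(x) log₂(P(x) / (1/3))
           = Σ P(x) log₂(P(x)) + log₂(3)
           = log₂(3) - H(P)

H(P) = -Σ P(x) log₂(P(x)):
  -P(1)·log₂(P(1)) = -(0.3799)·log₂(0.3799) = 0.53046
  -P(2)·log₂(P(2)) = -(0.2364)·log₂(0.2364) = 0.49188
  -P(3)·log₂(P(3)) = -(0.3837)·log₂(0.3837) = 0.53025
H(P) = 0.53046 + 0.49188 + 0.53025 = 1.55259 bits

log₂(3) = 1.58496 bits

D_KL(P||U) = 1.58496 - 1.55259 = 0.03237 ≈ 0.0324 bits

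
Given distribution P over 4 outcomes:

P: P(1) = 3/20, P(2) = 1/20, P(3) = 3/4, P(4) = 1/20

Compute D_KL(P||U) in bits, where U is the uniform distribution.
0.8460 bits

U(i) = 1/4 for all i

D_KL(P||U) = Σ P(x) log₂(P(x) / (1/4))
           = Σ P(x) log₂(P(x)) + log₂(4)
           = log₂(4) - H(P)

H(P) = -Σ P(x) log₂(P(x)):
  -P(1)·log₂(P(1)) = -(3/20)·log₂(3/20) = 0.41054
  -P(2)·log₂(P(2)) = -(1/20)·log₂(1/20) = 0.21610
  -P(3)·log₂(P(3)) = -(3/4)·log₂(3/4) = 0.31128
  -P(4)·log₂(P(4)) = -(1/20)·log₂(1/20) = 0.21610
H(P) = 0.41054 + 0.21610 + 0.31128 + 0.21610 = 1.15402 bits

log₂(4) = 2.00000 bits

D_KL(P||U) = 2.00000 - 1.15402 = 0.84598 ≈ 0.8460 bits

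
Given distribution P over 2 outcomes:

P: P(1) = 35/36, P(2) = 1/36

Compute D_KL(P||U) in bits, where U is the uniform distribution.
0.8169 bits

U(i) = 1/2 for all i

D_KL(P||U) = Σ P(x) log₂(P(x) / (1/2))
           = Σ P(x) log₂(P(x)) + log₂(2)
           = log₂(2) - H(P)

H(P) = -Σ P(x) log₂(P(x)):
  -P(1)·log₂(P(1)) = -(35/36)·log₂(35/36) = 0.03951
  -P(2)·log₂(P(2)) = -(1/36)·log₂(1/36) = 0.14361
H(P) = 0.03951 + 0.14361 = 0.18312 bits

log₂(2) = 1.00000 bits

D_KL(P||U) = 1.00000 - 0.18312 = 0.81688 ≈ 0.8169 bits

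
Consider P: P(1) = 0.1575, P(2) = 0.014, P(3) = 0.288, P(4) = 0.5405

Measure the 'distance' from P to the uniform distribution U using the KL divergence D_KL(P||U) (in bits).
0.4968 bits

U(i) = 1/4 for all i

D_KL(P||U) = Σ P(x) log₂(P(x) / (1/4))
           = Σ P(x) log₂(P(x)) + log₂(4)
           = log₂(4) - H(P)

H(P) = -Σ P(x) log₂(P(x)):
  -P(1)·log₂(P(1)) = -(0.1575)·log₂(0.1575) = 0.41999
  -P(2)·log₂(P(2)) = -(0.014)·log₂(0.014) = 0.08622
  -P(3)·log₂(P(3)) = -(0.288)·log₂(0.288) = 0.51721
  -P(4)·log₂(P(4)) = -(0.5405)·log₂(0.5405) = 0.47977
H(P) = 0.41999 + 0.08622 + 0.51721 + 0.47977 = 1.50319 bits

log₂(4) = 2.00000 bits

D_KL(P||U) = 2.00000 - 1.50319 = 0.49681 ≈ 0.4968 bits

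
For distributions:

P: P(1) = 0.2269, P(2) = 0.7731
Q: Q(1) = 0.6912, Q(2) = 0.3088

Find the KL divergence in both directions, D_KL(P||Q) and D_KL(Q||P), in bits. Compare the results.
D_KL(P||Q) = 0.6589 bits, D_KL(Q||P) = 0.7019 bits. D_KL(Q||P) is larger than D_KL(P||Q) by 0.0430 bits; the two directions differ.

D_KL(P||Q) = Σ P(x) log₂(P(x)/Q(x))

Computing term by term:
  P(1)·log₂(P(1)/Q(1)) = 0.2269·log₂(0.2269/0.6912) = -0.36464
  P(2)·log₂(P(2)/Q(2)) = 0.7731·log₂(0.7731/0.3088) = 1.02357

D_KL(P||Q) = -0.36464 + 1.02357 = 0.65893 ≈ 0.6589 bits

D_KL(Q||P) = Σ Q(x) log₂(Q(x)/P(x))

Computing term by term:
  Q(1)·log₂(Q(1)/P(1)) = 0.6912·log₂(0.6912/0.2269) = 1.11079
  Q(2)·log₂(Q(2)/P(2)) = 0.3088·log₂(0.3088/0.7731) = -0.40885

D_KL(Q||P) = 1.11079 - 0.40885 = 0.70194 ≈ 0.7019 bits

These are NOT equal (difference: 0.0430 bits). KL divergence is asymmetric: D_KL(P||Q) ≠ D_KL(Q||P) in general.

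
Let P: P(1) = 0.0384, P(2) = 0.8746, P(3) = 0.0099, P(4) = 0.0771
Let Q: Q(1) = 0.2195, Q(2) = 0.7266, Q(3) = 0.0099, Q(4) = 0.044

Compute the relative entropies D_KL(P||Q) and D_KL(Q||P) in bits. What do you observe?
D_KL(P||Q) = 0.1997 bits, D_KL(Q||P) = 0.3221 bits. The two directions give different values (D_KL(Q||P) exceeds D_KL(P||Q) by 0.1224 bits): KL divergence is asymmetric.

D_KL(P||Q) = Σ P(x) log₂(P(x)/Q(x))

Computing term by term:
  P(1)·log₂(P(1)/Q(1)) = 0.0384·log₂(0.0384/0.2195) = -0.09658
  P(2)·log₂(P(2)/Q(2)) = 0.8746·log₂(0.8746/0.7266) = 0.23392
  P(3)·log₂(P(3)/Q(3)) = 0.0099·log₂(0.0099/0.0099) = 0.00000
  P(4)·log₂(P(4)/Q(4)) = 0.0771·log₂(0.0771/0.044) = 0.06239

D_KL(P||Q) = -0.09658 + 0.23392 + 0.00000 + 0.06239 = 0.19973 ≈ 0.1997 bits

D_KL(Q||P) = Σ Q(x) log₂(Q(x)/P(x))

Computing term by term:
  Q(1)·log₂(Q(1)/P(1)) = 0.2195·log₂(0.2195/0.0384) = 0.55205
  Q(2)·log₂(Q(2)/P(2)) = 0.7266·log₂(0.7266/0.8746) = -0.19434
  Q(3)·log₂(Q(3)/P(3)) = 0.0099·log₂(0.0099/0.0099) = 0.00000
  Q(4)·log₂(Q(4)/P(4)) = 0.044·log₂(0.044/0.0771) = -0.03561

D_KL(Q||P) = 0.55205 - 0.19434 + 0.00000 - 0.03561 = 0.32210 ≈ 0.3221 bits

These are NOT equal (difference: 0.1224 bits). KL divergence is asymmetric: D_KL(P||Q) ≠ D_KL(Q||P) in general.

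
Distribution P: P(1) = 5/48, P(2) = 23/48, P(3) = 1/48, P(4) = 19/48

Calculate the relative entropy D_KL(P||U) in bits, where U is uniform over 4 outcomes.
0.5059 bits

U(i) = 1/4 for all i

D_KL(P||U) = Σ P(x) log₂(P(x) / (1/4))
           = Σ P(x) log₂(P(x)) + log₂(4)
           = log₂(4) - H(P)

H(P) = -Σ P(x) log₂(P(x)):
  -P(1)·log₂(P(1)) = -(5/48)·log₂(5/48) = 0.33990
  -P(2)·log₂(P(2)) = -(23/48)·log₂(23/48) = 0.50859
  -P(3)·log₂(P(3)) = -(1/48)·log₂(1/48) = 0.11635
  -P(4)·log₂(P(4)) = -(19/48)·log₂(19/48) = 0.52924
H(P) = 0.33990 + 0.50859 + 0.11635 + 0.52924 = 1.49408 bits

log₂(4) = 2.00000 bits

D_KL(P||U) = 2.00000 - 1.49408 = 0.50592 ≈ 0.5059 bits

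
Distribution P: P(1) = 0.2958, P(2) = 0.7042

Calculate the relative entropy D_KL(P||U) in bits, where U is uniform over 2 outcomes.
0.1239 bits

U(i) = 1/2 for all i

D_KL(P||U) = Σ P(x) log₂(P(x) / (1/2))
           = Σ P(x) log₂(P(x)) + log₂(2)
           = log₂(2) - H(P)

H(P) = -Σ P(x) log₂(P(x)):
  -P(1)·log₂(P(1)) = -(0.2958)·log₂(0.2958) = 0.51981
  -P(2)·log₂(P(2)) = -(0.7042)·log₂(0.7042) = 0.35628
H(P) = 0.51981 + 0.35628 = 0.87609 bits

log₂(2) = 1.00000 bits

D_KL(P||U) = 1.00000 - 0.87609 = 0.12391 ≈ 0.1239 bits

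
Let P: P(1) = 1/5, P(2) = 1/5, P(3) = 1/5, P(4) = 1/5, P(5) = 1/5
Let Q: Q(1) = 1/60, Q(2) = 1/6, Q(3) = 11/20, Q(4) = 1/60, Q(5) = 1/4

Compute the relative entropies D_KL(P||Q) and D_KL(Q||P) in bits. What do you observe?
D_KL(P||Q) = 1.1303 bits, D_KL(Q||P) = 0.7198 bits. The two directions give different values (D_KL(P||Q) exceeds D_KL(Q||P) by 0.4105 bits): KL divergence is asymmetric.

D_KL(P||Q) = Σ P(x) log₂(P(x)/Q(x))

Computing term by term:
  P(1)·log₂(P(1)/Q(1)) = (1/5)·log₂((1/5)/(1/60)) = 0.71699
  P(2)·log₂(P(2)/Q(2)) = (1/5)·log₂((1/5)/(1/6)) = 0.05261
  P(3)·log₂(P(3)/Q(3)) = (1/5)·log₂((1/5)/(11/20)) = -0.29189
  P(4)·log₂(P(4)/Q(4)) = (1/5)·log₂((1/5)/(1/60)) = 0.71699
  P(5)·log₂(P(5)/Q(5)) = (1/5)·log₂((1/5)/(1/4)) = -0.06439

D_KL(P||Q) = 0.71699 + 0.05261 - 0.29189 + 0.71699 - 0.06439 = 1.13031 ≈ 1.1303 bits

D_KL(Q||P) = Σ Q(x) log₂(Q(x)/P(x))

Computing term by term:
  Q(1)·log₂(Q(1)/P(1)) = (1/60)·log₂((1/60)/(1/5)) = -0.05975
  Q(2)·log₂(Q(2)/P(2)) = (1/6)·log₂((1/6)/(1/5)) = -0.04384
  Q(3)·log₂(Q(3)/P(3)) = (11/20)·log₂((11/20)/(1/5)) = 0.80269
  Q(4)·log₂(Q(4)/P(4)) = (1/60)·log₂((1/60)/(1/5)) = -0.05975
  Q(5)·log₂(Q(5)/P(5)) = (1/4)·log₂((1/4)/(1/5)) = 0.08048

D_KL(Q||P) = -0.05975 - 0.04384 + 0.80269 - 0.05975 + 0.08048 = 0.71983 ≈ 0.7198 bits

These are NOT equal (difference: 0.4105 bits). KL divergence is asymmetric: D_KL(P||Q) ≠ D_KL(Q||P) in general.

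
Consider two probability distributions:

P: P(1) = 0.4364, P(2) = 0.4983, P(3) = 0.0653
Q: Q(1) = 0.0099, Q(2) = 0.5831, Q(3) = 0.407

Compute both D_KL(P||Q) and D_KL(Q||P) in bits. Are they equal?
D_KL(P||Q) = 2.0983 bits, D_KL(Q||P) = 1.1526 bits. No, they are not equal.

D_KL(P||Q) = Σ P(x) log₂(P(x)/Q(x))

Computing term by term:
  P(1)·log₂(P(1)/Q(1)) = 0.4364·log₂(0.4364/0.0099) = 2.38365
  P(2)·log₂(P(2)/Q(2)) = 0.4983·log₂(0.4983/0.5831) = -0.11298
  P(3)·log₂(P(3)/Q(3)) = 0.0653·log₂(0.0653/0.407) = -0.17238

D_KL(P||Q) = 2.38365 - 0.11298 - 0.17238 = 2.09829 ≈ 2.0983 bits

D_KL(Q||P) = Σ Q(x) log₂(Q(x)/P(x))

Computing term by term:
  Q(1)·log₂(Q(1)/P(1)) = 0.0099·log₂(0.0099/0.4364) = -0.05407
  Q(2)·log₂(Q(2)/P(2)) = 0.5831·log₂(0.5831/0.4983) = 0.13221
  Q(3)·log₂(Q(3)/P(3)) = 0.407·log₂(0.407/0.0653) = 1.07443

D_KL(Q||P) = -0.05407 + 0.13221 + 1.07443 = 1.15257 ≈ 1.1526 bits

These are NOT equal (difference: 0.9457 bits). KL divergence is asymmetric: D_KL(P||Q) ≠ D_KL(Q||P) in general.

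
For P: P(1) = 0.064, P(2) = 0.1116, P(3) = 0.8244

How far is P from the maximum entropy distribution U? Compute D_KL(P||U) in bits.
0.7484 bits

U(i) = 1/3 for all i

D_KL(P||U) = Σ P(x) log₂(P(x) / (1/3))
           = Σ P(x) log₂(P(x)) + log₂(3)
           = log₂(3) - H(P)

H(P) = -Σ P(x) log₂(P(x)):
  -P(1)·log₂(P(1)) = -(0.064)·log₂(0.064) = 0.25381
  -P(2)·log₂(P(2)) = -(0.1116)·log₂(0.1116) = 0.35306
  -P(3)·log₂(P(3)) = -(0.8244)·log₂(0.8244) = 0.22966
H(P) = 0.25381 + 0.35306 + 0.22966 = 0.83653 bits

log₂(3) = 1.58496 bits

D_KL(P||U) = 1.58496 - 0.83653 = 0.74843 ≈ 0.7484 bits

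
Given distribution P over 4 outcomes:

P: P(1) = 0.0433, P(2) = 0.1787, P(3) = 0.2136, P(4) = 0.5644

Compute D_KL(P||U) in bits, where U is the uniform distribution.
0.4185 bits

U(i) = 1/4 for all i

D_KL(P||U) = Σ P(x) log₂(P(x) / (1/4))
           = Σ P(x) log₂(P(x)) + log₂(4)
           = log₂(4) - H(P)

H(P) = -Σ P(x) log₂(P(x)):
  -P(1)·log₂(P(1)) = -(0.0433)·log₂(0.0433) = 0.19613
  -P(2)·log₂(P(2)) = -(0.1787)·log₂(0.1787) = 0.44396
  -P(3)·log₂(P(3)) = -(0.2136)·log₂(0.2136) = 0.47569
  -P(4)·log₂(P(4)) = -(0.5644)·log₂(0.5644) = 0.46575
H(P) = 0.19613 + 0.44396 + 0.47569 + 0.46575 = 1.58153 bits

log₂(4) = 2.00000 bits

D_KL(P||U) = 2.00000 - 1.58153 = 0.41847 ≈ 0.4185 bits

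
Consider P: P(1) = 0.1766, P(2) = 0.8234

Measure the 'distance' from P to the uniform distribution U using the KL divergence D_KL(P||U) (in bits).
0.3274 bits

U(i) = 1/2 for all i

D_KL(P||U) = Σ P(x) log₂(P(x) / (1/2))
           = Σ P(x) log₂(P(x)) + log₂(2)
           = log₂(2) - H(P)

H(P) = -Σ P(x) log₂(P(x)):
  -P(1)·log₂(P(1)) = -(0.1766)·log₂(0.1766) = 0.44175
  -P(2)·log₂(P(2)) = -(0.8234)·log₂(0.8234) = 0.23083
H(P) = 0.44175 + 0.23083 = 0.67258 bits

log₂(2) = 1.00000 bits

D_KL(P||U) = 1.00000 - 0.67258 = 0.32742 ≈ 0.3274 bits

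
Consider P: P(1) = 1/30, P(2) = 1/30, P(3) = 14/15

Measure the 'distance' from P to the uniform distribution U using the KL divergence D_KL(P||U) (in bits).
1.1649 bits

U(i) = 1/3 for all i

D_KL(P||U) = Σ P(x) log₂(P(x) / (1/3))
           = Σ P(x) log₂(P(x)) + log₂(3)
           = log₂(3) - H(P)

H(P) = -Σ P(x) log₂(P(x)):
  -P(1)·log₂(P(1)) = -(1/30)·log₂(1/30) = 0.16356
  -P(2)·log₂(P(2)) = -(1/30)·log₂(1/30) = 0.16356
  -P(3)·log₂(P(3)) = -(14/15)·log₂(14/15) = 0.09290
H(P) = 0.16356 + 0.16356 + 0.09290 = 0.42002 bits

log₂(3) = 1.58496 bits

D_KL(P||U) = 1.58496 - 0.42002 = 1.16494 ≈ 1.1649 bits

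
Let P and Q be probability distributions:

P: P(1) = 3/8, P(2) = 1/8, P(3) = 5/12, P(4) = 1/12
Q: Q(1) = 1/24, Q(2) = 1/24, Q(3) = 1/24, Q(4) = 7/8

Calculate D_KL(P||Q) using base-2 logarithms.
2.4883 bits

D_KL(P||Q) = Σ P(x) log₂(P(x)/Q(x))

Computing term by term:
  P(1)·log₂(P(1)/Q(1)) = (3/8)·log₂((3/8)/(1/24)) = 1.18872
  P(2)·log₂(P(2)/Q(2)) = (1/8)·log₂((1/8)/(1/24)) = 0.19812
  P(3)·log₂(P(3)/Q(3)) = (5/12)·log₂((5/12)/(1/24)) = 1.38414
  P(4)·log₂(P(4)/Q(4)) = (1/12)·log₂((1/12)/(7/8)) = -0.28269

D_KL(P||Q) = 1.18872 + 0.19812 + 1.38414 - 0.28269 = 2.48829 ≈ 2.4883 bits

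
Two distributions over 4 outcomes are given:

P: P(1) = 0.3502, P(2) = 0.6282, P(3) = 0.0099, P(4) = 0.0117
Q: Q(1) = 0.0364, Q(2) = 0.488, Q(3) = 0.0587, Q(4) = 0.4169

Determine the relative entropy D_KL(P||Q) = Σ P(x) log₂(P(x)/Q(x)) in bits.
1.2870 bits

D_KL(P||Q) = Σ P(x) log₂(P(x)/Q(x))

Computing term by term:
  P(1)·log₂(P(1)/Q(1)) = 0.3502·log₂(0.3502/0.0364) = 1.14381
  P(2)·log₂(P(2)/Q(2)) = 0.6282·log₂(0.6282/0.488) = 0.22888
  P(3)·log₂(P(3)/Q(3)) = 0.0099·log₂(0.0099/0.0587) = -0.02542
  P(4)·log₂(P(4)/Q(4)) = 0.0117·log₂(0.0117/0.4169) = -0.06031

D_KL(P||Q) = 1.14381 + 0.22888 - 0.02542 - 0.06031 = 1.28696 ≈ 1.2870 bits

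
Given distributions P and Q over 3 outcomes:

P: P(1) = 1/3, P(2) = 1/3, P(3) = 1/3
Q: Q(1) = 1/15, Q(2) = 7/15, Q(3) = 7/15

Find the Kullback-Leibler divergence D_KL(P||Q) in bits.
0.4504 bits

D_KL(P||Q) = Σ P(x) log₂(P(x)/Q(x))

Computing term by term:
  P(1)·log₂(P(1)/Q(1)) = (1/3)·log₂((1/3)/(1/15)) = 0.77398
  P(2)·log₂(P(2)/Q(2)) = (1/3)·log₂((1/3)/(7/15)) = -0.16181
  P(3)·log₂(P(3)/Q(3)) = (1/3)·log₂((1/3)/(7/15)) = -0.16181

D_KL(P||Q) = 0.77398 - 0.16181 - 0.16181 = 0.45036 ≈ 0.4504 bits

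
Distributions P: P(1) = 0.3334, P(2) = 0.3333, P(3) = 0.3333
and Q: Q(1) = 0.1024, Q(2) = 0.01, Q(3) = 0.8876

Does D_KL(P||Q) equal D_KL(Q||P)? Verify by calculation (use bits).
D_KL(P||Q) = 1.7829 bits, D_KL(Q||P) = 1.0293 bits. No — D_KL(P||Q) ≠ D_KL(Q||P) for this pair.

D_KL(P||Q) = Σ P(x) log₂(P(x)/Q(x))

Computing term by term:
  P(1)·log₂(P(1)/Q(1)) = 0.3334·log₂(0.3334/0.1024) = 0.56779
  P(2)·log₂(P(2)/Q(2)) = 0.3333·log₂(0.3333/0.01) = 1.68608
  P(3)·log₂(P(3)/Q(3)) = 0.3333·log₂(0.3333/0.8876) = -0.47098

D_KL(P||Q) = 0.56779 + 1.68608 - 0.47098 = 1.78289 ≈ 1.7829 bits

D_KL(Q||P) = Σ Q(x) log₂(Q(x)/P(x))

Computing term by term:
  Q(1)·log₂(Q(1)/P(1)) = 0.1024·log₂(0.1024/0.3334) = -0.17439
  Q(2)·log₂(Q(2)/P(2)) = 0.01·log₂(0.01/0.3333) = -0.05059
  Q(3)·log₂(Q(3)/P(3)) = 0.8876·log₂(0.8876/0.3333) = 1.25426

D_KL(Q||P) = -0.17439 - 0.05059 + 1.25426 = 1.02928 ≈ 1.0293 bits

These are NOT equal (difference: 0.7536 bits). KL divergence is asymmetric: D_KL(P||Q) ≠ D_KL(Q||P) in general.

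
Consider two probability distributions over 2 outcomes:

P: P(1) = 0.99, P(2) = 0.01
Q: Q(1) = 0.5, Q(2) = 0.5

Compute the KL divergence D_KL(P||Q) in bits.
0.9192 bits

D_KL(P||Q) = Σ P(x) log₂(P(x)/Q(x))

Computing term by term:
  P(1)·log₂(P(1)/Q(1)) = 0.99·log₂(0.99/0.5) = 0.97565
  P(2)·log₂(P(2)/Q(2)) = 0.01·log₂(0.01/0.5) = -0.05644

D_KL(P||Q) = 0.97565 - 0.05644 = 0.91921 ≈ 0.9192 bits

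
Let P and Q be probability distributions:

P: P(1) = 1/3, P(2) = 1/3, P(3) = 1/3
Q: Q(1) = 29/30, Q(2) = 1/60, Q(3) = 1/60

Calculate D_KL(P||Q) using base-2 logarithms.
2.3693 bits

D_KL(P||Q) = Σ P(x) log₂(P(x)/Q(x))

Computing term by term:
  P(1)·log₂(P(1)/Q(1)) = (1/3)·log₂((1/3)/(29/30)) = -0.51202
  P(2)·log₂(P(2)/Q(2)) = (1/3)·log₂((1/3)/(1/60)) = 1.44064
  P(3)·log₂(P(3)/Q(3)) = (1/3)·log₂((1/3)/(1/60)) = 1.44064

D_KL(P||Q) = -0.51202 + 1.44064 + 1.44064 = 2.36926 ≈ 2.3693 bits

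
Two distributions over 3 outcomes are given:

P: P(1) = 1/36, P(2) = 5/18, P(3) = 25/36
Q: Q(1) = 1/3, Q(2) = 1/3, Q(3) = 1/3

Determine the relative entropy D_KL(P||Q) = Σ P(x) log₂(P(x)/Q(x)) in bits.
0.5627 bits

D_KL(P||Q) = Σ P(x) log₂(P(x)/Q(x))

Computing term by term:
  P(1)·log₂(P(1)/Q(1)) = (1/36)·log₂((1/36)/(1/3)) = -0.09958
  P(2)·log₂(P(2)/Q(2)) = (5/18)·log₂((5/18)/(1/3)) = -0.07307
  P(3)·log₂(P(3)/Q(3)) = (25/36)·log₂((25/36)/(1/3)) = 0.73534

D_KL(P||Q) = -0.09958 - 0.07307 + 0.73534 = 0.56269 ≈ 0.5627 bits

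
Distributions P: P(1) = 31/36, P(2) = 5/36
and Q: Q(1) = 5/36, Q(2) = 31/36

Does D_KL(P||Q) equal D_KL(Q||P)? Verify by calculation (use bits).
D_KL(P||Q) = 1.9011 bits, D_KL(Q||P) = 1.9011 bits. Yes — for this pair D_KL(P||Q) = D_KL(Q||P).

D_KL(P||Q) = Σ P(x) log₂(P(x)/Q(x))

Computing term by term:
  P(1)·log₂(P(1)/Q(1)) = (31/36)·log₂((31/36)/(5/36)) = 2.26668
  P(2)·log₂(P(2)/Q(2)) = (5/36)·log₂((5/36)/(31/36)) = -0.36559

D_KL(P||Q) = 2.26668 - 0.36559 = 1.90109 ≈ 1.9011 bits

D_KL(Q||P) = Σ Q(x) log₂(Q(x)/P(x))

Computing term by term:
  Q(1)·log₂(Q(1)/P(1)) = (5/36)·log₂((5/36)/(31/36)) = -0.36559
  Q(2)·log₂(Q(2)/P(2)) = (31/36)·log₂((31/36)/(5/36)) = 2.26668

D_KL(Q||P) = -0.36559 + 2.26668 = 1.90109 ≈ 1.9011 bits

These ARE equal here. Q is P with outcomes relabeled (Q(1) = P(2), Q(2) = P(1)) by a relabeling that is its own inverse, so the two sums contain exactly the same terms in a different order. This is a special case — KL divergence is not symmetric in general: D_KL(P||Q) ≠ D_KL(Q||P) for most P, Q.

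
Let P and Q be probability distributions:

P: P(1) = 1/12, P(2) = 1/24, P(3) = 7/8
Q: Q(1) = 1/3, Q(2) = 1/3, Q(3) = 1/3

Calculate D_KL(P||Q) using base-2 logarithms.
0.9266 bits

D_KL(P||Q) = Σ P(x) log₂(P(x)/Q(x))

Computing term by term:
  P(1)·log₂(P(1)/Q(1)) = (1/12)·log₂((1/12)/(1/3)) = -0.16667
  P(2)·log₂(P(2)/Q(2)) = (1/24)·log₂((1/24)/(1/3)) = -0.12500
  P(3)·log₂(P(3)/Q(3)) = (7/8)·log₂((7/8)/(1/3)) = 1.21828

D_KL(P||Q) = -0.16667 - 0.12500 + 1.21828 = 0.92661 ≈ 0.9266 bits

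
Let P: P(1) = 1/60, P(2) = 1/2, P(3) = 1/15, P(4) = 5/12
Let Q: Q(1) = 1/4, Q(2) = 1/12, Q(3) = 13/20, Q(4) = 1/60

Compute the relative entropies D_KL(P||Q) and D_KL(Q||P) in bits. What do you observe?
D_KL(P||Q) = 2.9433 bits, D_KL(Q||P) = 2.8194 bits. The two directions give different values (D_KL(P||Q) exceeds D_KL(Q||P) by 0.1239 bits): KL divergence is asymmetric.

D_KL(P||Q) = Σ P(x) log₂(P(x)/Q(x))

Computing term by term:
  P(1)·log₂(P(1)/Q(1)) = (1/60)·log₂((1/60)/(1/4)) = -0.06511
  P(2)·log₂(P(2)/Q(2)) = (1/2)·log₂((1/2)/(1/12)) = 1.29248
  P(3)·log₂(P(3)/Q(3)) = (1/15)·log₂((1/15)/(13/20)) = -0.21903
  P(4)·log₂(P(4)/Q(4)) = (5/12)·log₂((5/12)/(1/60)) = 1.93494

D_KL(P||Q) = -0.06511 + 1.29248 - 0.21903 + 1.93494 = 2.94328 ≈ 2.9433 bits

D_KL(Q||P) = Σ Q(x) log₂(Q(x)/P(x))

Computing term by term:
  Q(1)·log₂(Q(1)/P(1)) = (1/4)·log₂((1/4)/(1/60)) = 0.97672
  Q(2)·log₂(Q(2)/P(2)) = (1/12)·log₂((1/12)/(1/2)) = -0.21541
  Q(3)·log₂(Q(3)/P(3)) = (13/20)·log₂((13/20)/(1/15)) = 2.13551
  Q(4)·log₂(Q(4)/P(4)) = (1/60)·log₂((1/60)/(5/12)) = -0.07740

D_KL(Q||P) = 0.97672 - 0.21541 + 2.13551 - 0.07740 = 2.81942 ≈ 2.8194 bits

These are NOT equal (difference: 0.1239 bits). KL divergence is asymmetric: D_KL(P||Q) ≠ D_KL(Q||P) in general.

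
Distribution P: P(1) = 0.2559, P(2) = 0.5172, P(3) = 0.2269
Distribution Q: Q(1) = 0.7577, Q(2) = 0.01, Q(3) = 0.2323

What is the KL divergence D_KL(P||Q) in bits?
2.5358 bits

D_KL(P||Q) = Σ P(x) log₂(P(x)/Q(x))

Computing term by term:
  P(1)·log₂(P(1)/Q(1)) = 0.2559·log₂(0.2559/0.7577) = -0.40075
  P(2)·log₂(P(2)/Q(2)) = 0.5172·log₂(0.5172/0.01) = 2.94424
  P(3)·log₂(P(3)/Q(3)) = 0.2269·log₂(0.2269/0.2323) = -0.00770

D_KL(P||Q) = -0.40075 + 2.94424 - 0.00770 = 2.53579 ≈ 2.5358 bits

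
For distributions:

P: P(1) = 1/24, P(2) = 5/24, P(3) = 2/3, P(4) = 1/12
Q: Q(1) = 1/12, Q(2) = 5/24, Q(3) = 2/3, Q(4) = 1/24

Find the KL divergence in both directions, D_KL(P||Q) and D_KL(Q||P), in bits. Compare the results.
D_KL(P||Q) = 0.0417 bits, D_KL(Q||P) = 0.0417 bits. The two directions give exactly the same value for this pair.

D_KL(P||Q) = Σ P(x) log₂(P(x)/Q(x))

Computing term by term:
  P(1)·log₂(P(1)/Q(1)) = (1/24)·log₂((1/24)/(1/12)) = -0.04167
  P(2)·log₂(P(2)/Q(2)) = (5/24)·log₂((5/24)/(5/24)) = 0.00000
  P(3)·log₂(P(3)/Q(3)) = (2/3)·log₂((2/3)/(2/3)) = 0.00000
  P(4)·log₂(P(4)/Q(4)) = (1/12)·log₂((1/12)/(1/24)) = 0.08333

D_KL(P||Q) = -0.04167 + 0.00000 + 0.00000 + 0.08333 = 0.04166 ≈ 0.0417 bits

D_KL(Q||P) = Σ Q(x) log₂(Q(x)/P(x))

Computing term by term:
  Q(1)·log₂(Q(1)/P(1)) = (1/12)·log₂((1/12)/(1/24)) = 0.08333
  Q(2)·log₂(Q(2)/P(2)) = (5/24)·log₂((5/24)/(5/24)) = 0.00000
  Q(3)·log₂(Q(3)/P(3)) = (2/3)·log₂((2/3)/(2/3)) = 0.00000
  Q(4)·log₂(Q(4)/P(4)) = (1/24)·log₂((1/24)/(1/12)) = -0.04167

D_KL(Q||P) = 0.08333 + 0.00000 + 0.00000 - 0.04167 = 0.04166 ≈ 0.0417 bits

These ARE equal here. Q is P with outcomes relabeled (Q(1) = P(4), Q(4) = P(1)) by a relabeling that is its own inverse, so the two sums contain exactly the same terms in a different order. This is a special case — KL divergence is not symmetric in general: D_KL(P||Q) ≠ D_KL(Q||P) for most P, Q.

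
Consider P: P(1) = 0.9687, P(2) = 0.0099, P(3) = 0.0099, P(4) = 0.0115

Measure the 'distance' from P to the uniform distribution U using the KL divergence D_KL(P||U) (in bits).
1.7496 bits

U(i) = 1/4 for all i

D_KL(P||U) = Σ P(x) log₂(P(x) / (1/4))
           = Σ P(x) log₂(P(x)) + log₂(4)
           = log₂(4) - H(P)

H(P) = -Σ P(x) log₂(P(x)):
  -P(1)·log₂(P(1)) = -(0.9687)·log₂(0.9687) = 0.04444
  -P(2)·log₂(P(2)) = -(0.0099)·log₂(0.0099) = 0.06592
  -P(3)·log₂(P(3)) = -(0.0099)·log₂(0.0099) = 0.06592
  -P(4)·log₂(P(4)) = -(0.0115)·log₂(0.0115) = 0.07409
H(P) = 0.04444 + 0.06592 + 0.06592 + 0.07409 = 0.25037 bits

log₂(4) = 2.00000 bits

D_KL(P||U) = 2.00000 - 0.25037 = 1.74963 ≈ 1.7496 bits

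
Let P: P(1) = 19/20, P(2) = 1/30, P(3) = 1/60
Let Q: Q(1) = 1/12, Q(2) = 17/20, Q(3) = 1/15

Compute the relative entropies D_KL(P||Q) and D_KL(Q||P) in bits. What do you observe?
D_KL(P||Q) = 3.1463 bits, D_KL(Q||P) = 3.8123 bits. The two directions give different values (D_KL(Q||P) exceeds D_KL(P||Q) by 0.6660 bits): KL divergence is asymmetric.

D_KL(P||Q) = Σ P(x) log₂(P(x)/Q(x))

Computing term by term:
  P(1)·log₂(P(1)/Q(1)) = (19/20)·log₂((19/20)/(1/12)) = 3.33541
  P(2)·log₂(P(2)/Q(2)) = (1/30)·log₂((1/30)/(17/20)) = -0.15575
  P(3)·log₂(P(3)/Q(3)) = (1/60)·log₂((1/60)/(1/15)) = -0.03333

D_KL(P||Q) = 3.33541 - 0.15575 - 0.03333 = 3.14633 ≈ 3.1463 bits

D_KL(Q||P) = Σ Q(x) log₂(Q(x)/P(x))

Computing term by term:
  Q(1)·log₂(Q(1)/P(1)) = (1/12)·log₂((1/12)/(19/20)) = -0.29258
  Q(2)·log₂(Q(2)/P(2)) = (17/20)·log₂((17/20)/(1/30)) = 3.97156
  Q(3)·log₂(Q(3)/P(3)) = (1/15)·log₂((1/15)/(1/60)) = 0.13333

D_KL(Q||P) = -0.29258 + 3.97156 + 0.13333 = 3.81231 ≈ 3.8123 bits

These are NOT equal (difference: 0.6660 bits). KL divergence is asymmetric: D_KL(P||Q) ≠ D_KL(Q||P) in general.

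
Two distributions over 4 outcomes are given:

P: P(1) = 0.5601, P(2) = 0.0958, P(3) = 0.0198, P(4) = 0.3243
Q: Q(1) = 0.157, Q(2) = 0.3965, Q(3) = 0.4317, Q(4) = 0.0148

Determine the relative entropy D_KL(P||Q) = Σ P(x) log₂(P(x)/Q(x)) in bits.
2.1877 bits

D_KL(P||Q) = Σ P(x) log₂(P(x)/Q(x))

Computing term by term:
  P(1)·log₂(P(1)/Q(1)) = 0.5601·log₂(0.5601/0.157) = 1.02774
  P(2)·log₂(P(2)/Q(2)) = 0.0958·log₂(0.0958/0.3965) = -0.19632
  P(3)·log₂(P(3)/Q(3)) = 0.0198·log₂(0.0198/0.4317) = -0.08804
  P(4)·log₂(P(4)/Q(4)) = 0.3243·log₂(0.3243/0.0148) = 1.44432

D_KL(P||Q) = 1.02774 - 0.19632 - 0.08804 + 1.44432 = 2.18770 ≈ 2.1877 bits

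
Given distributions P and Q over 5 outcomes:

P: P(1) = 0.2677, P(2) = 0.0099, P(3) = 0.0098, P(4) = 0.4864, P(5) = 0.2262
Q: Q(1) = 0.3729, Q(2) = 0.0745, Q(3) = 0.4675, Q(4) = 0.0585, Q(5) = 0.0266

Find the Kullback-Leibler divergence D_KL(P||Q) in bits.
1.9733 bits

D_KL(P||Q) = Σ P(x) log₂(P(x)/Q(x))

Computing term by term:
  P(1)·log₂(P(1)/Q(1)) = 0.2677·log₂(0.2677/0.3729) = -0.12801
  P(2)·log₂(P(2)/Q(2)) = 0.0099·log₂(0.0099/0.0745) = -0.02883
  P(3)·log₂(P(3)/Q(3)) = 0.0098·log₂(0.0098/0.4675) = -0.05465
  P(4)·log₂(P(4)/Q(4)) = 0.4864·log₂(0.4864/0.0585) = 1.48626
  P(5)·log₂(P(5)/Q(5)) = 0.2262·log₂(0.2262/0.0266) = 0.69853

D_KL(P||Q) = -0.12801 - 0.02883 - 0.05465 + 1.48626 + 0.69853 = 1.97330 ≈ 1.9733 bits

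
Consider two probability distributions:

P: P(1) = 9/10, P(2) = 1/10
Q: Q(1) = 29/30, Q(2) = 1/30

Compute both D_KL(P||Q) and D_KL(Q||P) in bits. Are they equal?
D_KL(P||Q) = 0.0657 bits, D_KL(Q||P) = 0.0468 bits. No, they are not equal.

D_KL(P||Q) = Σ P(x) log₂(P(x)/Q(x))

Computing term by term:
  P(1)·log₂(P(1)/Q(1)) = (9/10)·log₂((9/10)/(29/30)) = -0.09278
  P(2)·log₂(P(2)/Q(2)) = (1/10)·log₂((1/10)/(1/30)) = 0.15850

D_KL(P||Q) = -0.09278 + 0.15850 = 0.06572 ≈ 0.0657 bits

D_KL(Q||P) = Σ Q(x) log₂(Q(x)/P(x))

Computing term by term:
  Q(1)·log₂(Q(1)/P(1)) = (29/30)·log₂((29/30)/(9/10)) = 0.09966
  Q(2)·log₂(Q(2)/P(2)) = (1/30)·log₂((1/30)/(1/10)) = -0.05283

D_KL(Q||P) = 0.09966 - 0.05283 = 0.04683 ≈ 0.0468 bits

These are NOT equal (difference: 0.0189 bits). KL divergence is asymmetric: D_KL(P||Q) ≠ D_KL(Q||P) in general.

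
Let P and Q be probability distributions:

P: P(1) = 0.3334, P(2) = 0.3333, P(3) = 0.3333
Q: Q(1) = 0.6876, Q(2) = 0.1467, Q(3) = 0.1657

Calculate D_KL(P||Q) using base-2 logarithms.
0.3825 bits

D_KL(P||Q) = Σ P(x) log₂(P(x)/Q(x))

Computing term by term:
  P(1)·log₂(P(1)/Q(1)) = 0.3334·log₂(0.3334/0.6876) = -0.34817
  P(2)·log₂(P(2)/Q(2)) = 0.3333·log₂(0.3333/0.1467) = 0.39461
  P(3)·log₂(P(3)/Q(3)) = 0.3333·log₂(0.3333/0.1657) = 0.33605

D_KL(P||Q) = -0.34817 + 0.39461 + 0.33605 = 0.38249 ≈ 0.3825 bits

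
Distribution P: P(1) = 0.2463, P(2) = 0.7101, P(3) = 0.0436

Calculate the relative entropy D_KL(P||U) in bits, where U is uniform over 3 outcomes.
0.5393 bits

U(i) = 1/3 for all i

D_KL(P||U) = Σ P(x) log₂(P(x) / (1/3))
           = Σ P(x) log₂(P(x)) + log₂(3)
           = log₂(3) - H(P)

H(P) = -Σ P(x) log₂(P(x)):
  -P(1)·log₂(P(1)) = -(0.2463)·log₂(0.2463) = 0.49790
  -P(2)·log₂(P(2)) = -(0.7101)·log₂(0.7101) = 0.35072
  -P(3)·log₂(P(3)) = -(0.0436)·log₂(0.0436) = 0.19705
H(P) = 0.49790 + 0.35072 + 0.19705 = 1.04567 bits

log₂(3) = 1.58496 bits

D_KL(P||U) = 1.58496 - 1.04567 = 0.53929 ≈ 0.5393 bits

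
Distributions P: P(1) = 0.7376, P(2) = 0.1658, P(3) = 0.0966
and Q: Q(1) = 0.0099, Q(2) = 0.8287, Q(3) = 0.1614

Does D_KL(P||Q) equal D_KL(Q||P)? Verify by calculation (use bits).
D_KL(P||Q) = 4.1309 bits, D_KL(Q||P) = 1.9817 bits. No — D_KL(P||Q) ≠ D_KL(Q||P) for this pair.

D_KL(P||Q) = Σ P(x) log₂(P(x)/Q(x))

Computing term by term:
  P(1)·log₂(P(1)/Q(1)) = 0.7376·log₂(0.7376/0.0099) = 4.58733
  P(2)·log₂(P(2)/Q(2)) = 0.1658·log₂(0.1658/0.8287) = -0.38489
  P(3)·log₂(P(3)/Q(3)) = 0.0966·log₂(0.0966/0.1614) = -0.07154

D_KL(P||Q) = 4.58733 - 0.38489 - 0.07154 = 4.13090 ≈ 4.1309 bits

D_KL(Q||P) = Σ Q(x) log₂(Q(x)/P(x))

Computing term by term:
  Q(1)·log₂(Q(1)/P(1)) = 0.0099·log₂(0.0099/0.7376) = -0.06157
  Q(2)·log₂(Q(2)/P(2)) = 0.8287·log₂(0.8287/0.1658) = 1.92375
  Q(3)·log₂(Q(3)/P(3)) = 0.1614·log₂(0.1614/0.0966) = 0.11952

D_KL(Q||P) = -0.06157 + 1.92375 + 0.11952 = 1.98170 ≈ 1.9817 bits

These are NOT equal (difference: 2.1492 bits). KL divergence is asymmetric: D_KL(P||Q) ≠ D_KL(Q||P) in general.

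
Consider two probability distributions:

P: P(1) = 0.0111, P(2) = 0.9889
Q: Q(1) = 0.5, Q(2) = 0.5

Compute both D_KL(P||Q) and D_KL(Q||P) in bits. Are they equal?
D_KL(P||Q) = 0.9120 bits, D_KL(Q||P) = 2.2547 bits. No, they are not equal.

D_KL(P||Q) = Σ P(x) log₂(P(x)/Q(x))

Computing term by term:
  P(1)·log₂(P(1)/Q(1)) = 0.0111·log₂(0.0111/0.5) = -0.06098
  P(2)·log₂(P(2)/Q(2)) = 0.9889·log₂(0.9889/0.5) = 0.97298

D_KL(P||Q) = -0.06098 + 0.97298 = 0.91200 ≈ 0.9120 bits

D_KL(Q||P) = Σ Q(x) log₂(Q(x)/P(x))

Computing term by term:
  Q(1)·log₂(Q(1)/P(1)) = 0.5·log₂(0.5/0.0111) = 2.74665
  Q(2)·log₂(Q(2)/P(2)) = 0.5·log₂(0.5/0.9889) = -0.49195

D_KL(Q||P) = 2.74665 - 0.49195 = 2.25470 ≈ 2.2547 bits

These are NOT equal (difference: 1.3427 bits). KL divergence is asymmetric: D_KL(P||Q) ≠ D_KL(Q||P) in general.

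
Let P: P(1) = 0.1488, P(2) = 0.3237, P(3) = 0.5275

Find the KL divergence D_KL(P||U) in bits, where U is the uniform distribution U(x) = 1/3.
0.1625 bits

U(i) = 1/3 for all i

D_KL(P||U) = Σ P(x) log₂(P(x) / (1/3))
           = Σ P(x) log₂(P(x)) + log₂(3)
           = log₂(3) - H(P)

H(P) = -Σ P(x) log₂(P(x)):
  -P(1)·log₂(P(1)) = -(0.1488)·log₂(0.1488) = 0.40898
  -P(2)·log₂(P(2)) = -(0.3237)·log₂(0.3237) = 0.52675
  -P(3)·log₂(P(3)) = -(0.5275)·log₂(0.5275) = 0.48675
H(P) = 0.40898 + 0.52675 + 0.48675 = 1.42248 bits

log₂(3) = 1.58496 bits

D_KL(P||U) = 1.58496 - 1.42248 = 0.16248 ≈ 0.1625 bits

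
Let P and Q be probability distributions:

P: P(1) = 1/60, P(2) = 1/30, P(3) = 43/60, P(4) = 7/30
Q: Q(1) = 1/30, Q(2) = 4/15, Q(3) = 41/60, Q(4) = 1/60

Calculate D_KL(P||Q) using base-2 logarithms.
0.8210 bits

D_KL(P||Q) = Σ P(x) log₂(P(x)/Q(x))

Computing term by term:
  P(1)·log₂(P(1)/Q(1)) = (1/60)·log₂((1/60)/(1/30)) = -0.01667
  P(2)·log₂(P(2)/Q(2)) = (1/30)·log₂((1/30)/(4/15)) = -0.10000
  P(3)·log₂(P(3)/Q(3)) = (43/60)·log₂((43/60)/(41/60)) = 0.04924
  P(4)·log₂(P(4)/Q(4)) = (7/30)·log₂((7/30)/(1/60)) = 0.88838

D_KL(P||Q) = -0.01667 - 0.10000 + 0.04924 + 0.88838 = 0.82095 ≈ 0.8210 bits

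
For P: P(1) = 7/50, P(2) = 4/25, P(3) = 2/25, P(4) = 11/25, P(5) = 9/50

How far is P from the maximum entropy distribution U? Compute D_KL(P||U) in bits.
0.2438 bits

U(i) = 1/5 for all i

D_KL(P||U) = Σ P(x) log₂(P(x) / (1/5))
           = Σ P(x) log₂(P(x)) + log₂(5)
           = log₂(5) - H(P)

H(P) = -Σ P(x) log₂(P(x)):
  -P(1)·log₂(P(1)) = -(7/50)·log₂(7/50) = 0.39711
  -P(2)·log₂(P(2)) = -(4/25)·log₂(4/25) = 0.42302
  -P(3)·log₂(P(3)) = -(2/25)·log₂(2/25) = 0.29151
  -P(4)·log₂(P(4)) = -(11/25)·log₂(11/25) = 0.52115
  -P(5)·log₂(P(5)) = -(9/50)·log₂(9/50) = 0.44531
H(P) = 0.39711 + 0.42302 + 0.29151 + 0.52115 + 0.44531 = 2.07810 bits

log₂(5) = 2.32193 bits

D_KL(P||U) = 2.32193 - 2.07810 = 0.24383 ≈ 0.2438 bits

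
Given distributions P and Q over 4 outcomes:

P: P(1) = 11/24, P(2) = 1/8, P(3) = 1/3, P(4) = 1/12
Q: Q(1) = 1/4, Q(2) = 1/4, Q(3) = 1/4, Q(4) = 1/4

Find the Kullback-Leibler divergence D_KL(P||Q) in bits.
0.2821 bits

D_KL(P||Q) = Σ P(x) log₂(P(x)/Q(x))

Computing term by term:
  P(1)·log₂(P(1)/Q(1)) = (11/24)·log₂((11/24)/(1/4)) = 0.40080
  P(2)·log₂(P(2)/Q(2)) = (1/8)·log₂((1/8)/(1/4)) = -0.12500
  P(3)·log₂(P(3)/Q(3)) = (1/3)·log₂((1/3)/(1/4)) = 0.13835
  P(4)·log₂(P(4)/Q(4)) = (1/12)·log₂((1/12)/(1/4)) = -0.13208

D_KL(P||Q) = 0.40080 - 0.12500 + 0.13835 - 0.13208 = 0.28207 ≈ 0.2821 bits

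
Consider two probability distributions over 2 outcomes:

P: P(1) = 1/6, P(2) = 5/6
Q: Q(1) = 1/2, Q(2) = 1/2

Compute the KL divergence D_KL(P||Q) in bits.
0.3500 bits

D_KL(P||Q) = Σ P(x) log₂(P(x)/Q(x))

Computing term by term:
  P(1)·log₂(P(1)/Q(1)) = (1/6)·log₂((1/6)/(1/2)) = -0.26416
  P(2)·log₂(P(2)/Q(2)) = (5/6)·log₂((5/6)/(1/2)) = 0.61414

D_KL(P||Q) = -0.26416 + 0.61414 = 0.34998 ≈ 0.3500 bits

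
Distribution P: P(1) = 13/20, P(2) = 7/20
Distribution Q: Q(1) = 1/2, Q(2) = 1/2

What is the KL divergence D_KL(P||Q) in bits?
0.0659 bits

D_KL(P||Q) = Σ P(x) log₂(P(x)/Q(x))

Computing term by term:
  P(1)·log₂(P(1)/Q(1)) = (13/20)·log₂((13/20)/(1/2)) = 0.24603
  P(2)·log₂(P(2)/Q(2)) = (7/20)·log₂((7/20)/(1/2)) = -0.18010

D_KL(P||Q) = 0.24603 - 0.18010 = 0.06593 ≈ 0.0659 bits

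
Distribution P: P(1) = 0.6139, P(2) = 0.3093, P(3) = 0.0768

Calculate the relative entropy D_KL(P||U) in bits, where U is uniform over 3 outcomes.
0.3448 bits

U(i) = 1/3 for all i

D_KL(P||U) = Σ P(x) log₂(P(x) / (1/3))
           = Σ P(x) log₂(P(x)) + log₂(3)
           = log₂(3) - H(P)

H(P) = -Σ P(x) log₂(P(x)):
  -P(1)·log₂(P(1)) = -(0.6139)·log₂(0.6139) = 0.43214
  -P(2)·log₂(P(2)) = -(0.3093)·log₂(0.3093) = 0.52362
  -P(3)·log₂(P(3)) = -(0.0768)·log₂(0.0768) = 0.28437
H(P) = 0.43214 + 0.52362 + 0.28437 = 1.24013 bits

log₂(3) = 1.58496 bits

D_KL(P||U) = 1.58496 - 1.24013 = 0.34483 ≈ 0.3448 bits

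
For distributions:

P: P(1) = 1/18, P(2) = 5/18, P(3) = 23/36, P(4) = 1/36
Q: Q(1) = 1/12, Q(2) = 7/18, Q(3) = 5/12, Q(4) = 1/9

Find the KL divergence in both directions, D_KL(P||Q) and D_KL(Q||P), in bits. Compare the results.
D_KL(P||Q) = 0.1711 bits, D_KL(Q||P) = 0.2028 bits. D_KL(Q||P) is larger than D_KL(P||Q) by 0.0317 bits; the two directions differ.

D_KL(P||Q) = Σ P(x) log₂(P(x)/Q(x))

Computing term by term:
  P(1)·log₂(P(1)/Q(1)) = (1/18)·log₂((1/18)/(1/12)) = -0.03250
  P(2)·log₂(P(2)/Q(2)) = (5/18)·log₂((5/18)/(7/18)) = -0.13484
  P(3)·log₂(P(3)/Q(3)) = (23/36)·log₂((23/36)/(5/12)) = 0.39398
  P(4)·log₂(P(4)/Q(4)) = (1/36)·log₂((1/36)/(1/9)) = -0.05556

D_KL(P||Q) = -0.03250 - 0.13484 + 0.39398 - 0.05556 = 0.17108 ≈ 0.1711 bits

D_KL(Q||P) = Σ Q(x) log₂(Q(x)/P(x))

Computing term by term:
  Q(1)·log₂(Q(1)/P(1)) = (1/12)·log₂((1/12)/(1/18)) = 0.04875
  Q(2)·log₂(Q(2)/P(2)) = (7/18)·log₂((7/18)/(5/18)) = 0.18878
  Q(3)·log₂(Q(3)/P(3)) = (5/12)·log₂((5/12)/(23/36)) = -0.25695
  Q(4)·log₂(Q(4)/P(4)) = (1/9)·log₂((1/9)/(1/36)) = 0.22222

D_KL(Q||P) = 0.04875 + 0.18878 - 0.25695 + 0.22222 = 0.20280 ≈ 0.2028 bits

These are NOT equal (difference: 0.0317 bits). KL divergence is asymmetric: D_KL(P||Q) ≠ D_KL(Q||P) in general.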